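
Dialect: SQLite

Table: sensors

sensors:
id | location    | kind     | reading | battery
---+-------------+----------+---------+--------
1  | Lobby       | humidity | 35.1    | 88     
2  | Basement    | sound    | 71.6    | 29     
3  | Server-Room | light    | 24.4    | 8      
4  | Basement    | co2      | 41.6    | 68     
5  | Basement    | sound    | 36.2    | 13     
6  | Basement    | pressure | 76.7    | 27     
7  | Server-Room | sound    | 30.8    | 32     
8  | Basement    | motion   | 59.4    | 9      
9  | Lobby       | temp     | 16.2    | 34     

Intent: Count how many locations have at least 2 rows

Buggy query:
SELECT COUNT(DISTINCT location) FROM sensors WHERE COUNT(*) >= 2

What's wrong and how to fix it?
Bug: WHERE filters individual rows, not groups, so a group-level COUNT is invalid there

Fix: Group first with HAVING COUNT(*) >= 2, then COUNT the resulting groups

Corrected query:
SELECT COUNT(*) FROM (SELECT location FROM sensors GROUP BY location HAVING COUNT(*) >= 2)

Result:
COUNT(*)
--------
3       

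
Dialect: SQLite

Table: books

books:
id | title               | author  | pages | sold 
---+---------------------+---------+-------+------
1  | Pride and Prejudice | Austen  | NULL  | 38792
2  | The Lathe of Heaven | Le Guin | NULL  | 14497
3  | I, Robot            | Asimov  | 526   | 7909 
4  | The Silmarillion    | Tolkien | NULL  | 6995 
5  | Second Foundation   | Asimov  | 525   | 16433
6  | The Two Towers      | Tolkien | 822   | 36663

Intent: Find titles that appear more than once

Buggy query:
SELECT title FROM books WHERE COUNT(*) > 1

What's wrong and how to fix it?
Bug: COUNT(*) is an aggregate and cannot be used in WHERE

Fix: Group first, then use HAVING for the count condition

Corrected query:
SELECT title FROM books GROUP BY title HAVING COUNT(*) > 1

Result:
(no rows)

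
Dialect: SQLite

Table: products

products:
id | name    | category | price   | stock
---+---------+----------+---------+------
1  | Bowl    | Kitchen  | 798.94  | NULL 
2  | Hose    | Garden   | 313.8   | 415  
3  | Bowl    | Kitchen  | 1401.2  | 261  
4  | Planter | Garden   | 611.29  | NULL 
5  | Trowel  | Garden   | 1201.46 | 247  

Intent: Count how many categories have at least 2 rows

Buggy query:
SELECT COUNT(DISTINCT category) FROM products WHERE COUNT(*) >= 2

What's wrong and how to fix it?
Bug: WHERE filters individual rows, not groups, so a group-level COUNT is invalid there

Fix: Use a subquery that GROUPs and filters with HAVING, then count its rows

Corrected query:
SELECT COUNT(*) FROM (SELECT category FROM products GROUP BY category HAVING COUNT(*) >= 2)

Result:
COUNT(*)
--------
2       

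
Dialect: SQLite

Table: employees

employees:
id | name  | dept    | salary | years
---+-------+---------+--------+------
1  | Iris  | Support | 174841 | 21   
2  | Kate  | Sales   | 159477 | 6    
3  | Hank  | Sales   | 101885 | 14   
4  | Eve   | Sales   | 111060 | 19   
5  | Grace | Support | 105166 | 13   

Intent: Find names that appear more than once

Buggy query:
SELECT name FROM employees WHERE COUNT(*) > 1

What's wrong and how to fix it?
Bug: COUNT(*) is an aggregate and cannot be used in WHERE

Fix: Group first, then use HAVING for the count condition

Corrected query:
SELECT name FROM employees GROUP BY name HAVING COUNT(*) > 1

Result:
(no rows)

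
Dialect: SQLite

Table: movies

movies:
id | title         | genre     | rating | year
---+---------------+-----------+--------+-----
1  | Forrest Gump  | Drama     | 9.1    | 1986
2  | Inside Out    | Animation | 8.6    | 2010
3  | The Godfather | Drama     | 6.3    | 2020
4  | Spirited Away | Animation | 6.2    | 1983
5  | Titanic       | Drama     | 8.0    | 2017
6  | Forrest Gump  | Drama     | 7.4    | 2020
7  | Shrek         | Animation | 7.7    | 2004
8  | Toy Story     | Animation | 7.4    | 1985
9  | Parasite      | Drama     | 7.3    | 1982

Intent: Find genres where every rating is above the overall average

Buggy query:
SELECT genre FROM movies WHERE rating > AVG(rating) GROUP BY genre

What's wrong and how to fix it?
Bug: AVG() is an aggregate; it can't sit directly in WHERE

Fix: Compute the overall average in a scalar subquery and compare each group's MIN against it in HAVING

Corrected query:
SELECT genre FROM movies GROUP BY genre HAVING MIN(rating) > (SELECT AVG(rating) FROM movies)

Result:
(no rows)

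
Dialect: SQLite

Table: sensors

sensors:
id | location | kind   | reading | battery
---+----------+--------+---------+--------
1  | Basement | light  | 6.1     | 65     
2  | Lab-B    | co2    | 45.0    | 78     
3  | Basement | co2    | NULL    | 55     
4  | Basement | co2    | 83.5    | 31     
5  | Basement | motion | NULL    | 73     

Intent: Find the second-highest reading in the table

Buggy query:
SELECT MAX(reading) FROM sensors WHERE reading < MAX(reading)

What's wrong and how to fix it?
Bug: The inner MAX is an aggregate inside WHERE, which is not allowed

Fix: Compute the overall MAX in a subquery, then take MAX of rows below it

Corrected query:
SELECT MAX(reading) FROM sensors WHERE reading < (SELECT MAX(reading) FROM sensors)

Result:
MAX(reading)
------------
45          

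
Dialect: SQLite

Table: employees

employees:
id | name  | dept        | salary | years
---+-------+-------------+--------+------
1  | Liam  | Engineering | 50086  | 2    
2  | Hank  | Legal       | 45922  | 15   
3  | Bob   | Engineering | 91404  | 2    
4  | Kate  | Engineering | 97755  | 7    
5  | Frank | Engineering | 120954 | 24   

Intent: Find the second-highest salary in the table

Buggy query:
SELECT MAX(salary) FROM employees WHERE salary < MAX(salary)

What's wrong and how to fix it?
Bug: MAX(salary) on the right of the comparison is an aggregate-in-WHERE error

Fix: Compute the overall MAX in a subquery, then take MAX of rows below it

Corrected query:
SELECT MAX(salary) FROM employees WHERE salary < (SELECT MAX(salary) FROM employees)

Result:
MAX(salary)
-----------
97755      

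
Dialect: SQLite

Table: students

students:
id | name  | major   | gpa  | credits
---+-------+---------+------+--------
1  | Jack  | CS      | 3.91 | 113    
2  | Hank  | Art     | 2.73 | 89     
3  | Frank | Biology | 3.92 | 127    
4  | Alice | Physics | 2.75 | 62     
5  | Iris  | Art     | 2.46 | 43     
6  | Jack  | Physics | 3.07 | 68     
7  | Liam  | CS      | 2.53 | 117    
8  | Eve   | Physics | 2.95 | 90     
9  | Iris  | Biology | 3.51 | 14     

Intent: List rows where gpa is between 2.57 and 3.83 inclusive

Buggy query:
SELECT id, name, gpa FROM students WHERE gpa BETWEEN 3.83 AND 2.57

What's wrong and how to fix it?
Bug: The bounds are reversed; BETWEEN a AND b requires a <= b to match anything

Fix: Swap the bounds so the smaller value comes first

Corrected query:
SELECT id, name, gpa FROM students WHERE gpa BETWEEN 2.57 AND 3.83

Result:
id | name  | gpa 
---+-------+-----
2  | Hank  | 2.73
4  | Alice | 2.75
6  | Jack  | 3.07
8  | Eve   | 2.95
9  | Iris  | 3.51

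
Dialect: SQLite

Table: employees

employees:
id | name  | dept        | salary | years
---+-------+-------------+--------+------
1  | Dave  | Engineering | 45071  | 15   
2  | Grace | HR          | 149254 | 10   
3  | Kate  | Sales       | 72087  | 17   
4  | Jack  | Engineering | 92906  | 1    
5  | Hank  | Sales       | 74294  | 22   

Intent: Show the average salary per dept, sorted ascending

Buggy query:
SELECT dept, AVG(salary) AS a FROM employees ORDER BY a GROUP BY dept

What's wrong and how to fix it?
Bug: ORDER BY appears before GROUP BY; SQL clause order requires GROUP BY first

Fix: Move ORDER BY to the end, after GROUP BY

Corrected query:
SELECT dept, AVG(salary) AS a FROM employees GROUP BY dept ORDER BY a

Result:
dept        | a      
------------+--------
Engineering | 68988.5
Sales       | 73190.5
HR          | 149254 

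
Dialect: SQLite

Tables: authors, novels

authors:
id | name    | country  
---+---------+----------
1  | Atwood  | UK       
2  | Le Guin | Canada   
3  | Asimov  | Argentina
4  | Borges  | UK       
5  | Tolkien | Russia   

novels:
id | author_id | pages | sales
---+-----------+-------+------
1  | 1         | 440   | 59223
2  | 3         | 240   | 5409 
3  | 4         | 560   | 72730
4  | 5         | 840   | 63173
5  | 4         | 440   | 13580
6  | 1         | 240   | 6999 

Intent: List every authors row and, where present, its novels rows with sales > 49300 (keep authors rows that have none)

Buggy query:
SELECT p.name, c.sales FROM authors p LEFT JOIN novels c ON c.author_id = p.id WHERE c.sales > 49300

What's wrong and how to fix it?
Bug: Filtering c.sales in WHERE discards the NULL rows produced by LEFT JOIN, turning it into an inner join

Fix: Move the right-table condition into the ON clause so unmatched parents are kept

Corrected query:
SELECT p.name, c.sales FROM authors p LEFT JOIN novels c ON c.author_id = p.id AND c.sales > 49300

Result:
name    | sales
--------+------
Atwood  | 59223
Le Guin | NULL 
Asimov  | NULL 
Borges  | 72730
Tolkien | 63173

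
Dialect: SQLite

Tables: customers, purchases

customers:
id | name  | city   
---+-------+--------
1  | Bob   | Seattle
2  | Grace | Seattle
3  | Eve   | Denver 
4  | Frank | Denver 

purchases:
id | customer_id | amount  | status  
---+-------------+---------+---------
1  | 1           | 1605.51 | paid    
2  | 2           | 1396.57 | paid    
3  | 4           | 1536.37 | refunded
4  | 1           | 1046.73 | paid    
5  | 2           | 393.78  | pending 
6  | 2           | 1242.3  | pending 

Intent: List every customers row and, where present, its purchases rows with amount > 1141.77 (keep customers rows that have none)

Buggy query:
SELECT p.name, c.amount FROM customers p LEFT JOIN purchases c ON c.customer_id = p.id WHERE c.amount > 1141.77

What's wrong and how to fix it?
Bug: Filtering c.amount in WHERE discards the NULL rows produced by LEFT JOIN, turning it into an inner join

Fix: Put 'c.amount > 1141.77' in the JOIN's ON clause instead of WHERE

Corrected query:
SELECT p.name, c.amount FROM customers p LEFT JOIN purchases c ON c.customer_id = p.id AND c.amount > 1141.77

Result:
name  | amount 
------+--------
Bob   | 1605.51
Grace | 1242.3 
Grace | 1396.57
Eve   | NULL   
Frank | 1536.37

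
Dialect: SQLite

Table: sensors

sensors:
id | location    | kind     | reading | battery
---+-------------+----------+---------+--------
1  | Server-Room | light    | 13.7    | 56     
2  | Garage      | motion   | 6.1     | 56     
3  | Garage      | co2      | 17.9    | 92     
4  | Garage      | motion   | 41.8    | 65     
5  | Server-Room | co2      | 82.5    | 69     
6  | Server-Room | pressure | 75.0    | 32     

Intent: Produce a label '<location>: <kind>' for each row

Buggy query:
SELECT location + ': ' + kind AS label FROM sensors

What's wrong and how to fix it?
Bug: SQLite uses || for string concatenation; + coerces text to numbers (yielding 0)

Fix: Use the || operator for string concatenation

Corrected query:
SELECT location || ': ' || kind AS label FROM sensors

Result:
label                
---------------------
Server-Room: light   
Garage: motion       
Garage: co2          
Garage: motion       
Server-Room: co2     
Server-Room: pressure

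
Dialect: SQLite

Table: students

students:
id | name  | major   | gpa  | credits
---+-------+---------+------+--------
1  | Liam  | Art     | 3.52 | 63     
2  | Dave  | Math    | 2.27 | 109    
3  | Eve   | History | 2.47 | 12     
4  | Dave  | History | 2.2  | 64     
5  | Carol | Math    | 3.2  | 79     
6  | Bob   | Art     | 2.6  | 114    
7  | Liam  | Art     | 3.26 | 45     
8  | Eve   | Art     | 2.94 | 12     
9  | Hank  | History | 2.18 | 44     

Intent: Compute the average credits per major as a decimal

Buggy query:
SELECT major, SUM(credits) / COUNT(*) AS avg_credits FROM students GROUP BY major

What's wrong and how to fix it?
Bug: Both operands are integers, so '/' performs integer division and truncates

Fix: Cast one side to REAL so the division keeps the fractional part

Corrected query:
SELECT major, SUM(credits) * 1.0 / COUNT(*) AS avg_credits FROM students GROUP BY major

Result:
major   | avg_credits
--------+------------
Art     | 58.5       
History | 40         
Math    | 94         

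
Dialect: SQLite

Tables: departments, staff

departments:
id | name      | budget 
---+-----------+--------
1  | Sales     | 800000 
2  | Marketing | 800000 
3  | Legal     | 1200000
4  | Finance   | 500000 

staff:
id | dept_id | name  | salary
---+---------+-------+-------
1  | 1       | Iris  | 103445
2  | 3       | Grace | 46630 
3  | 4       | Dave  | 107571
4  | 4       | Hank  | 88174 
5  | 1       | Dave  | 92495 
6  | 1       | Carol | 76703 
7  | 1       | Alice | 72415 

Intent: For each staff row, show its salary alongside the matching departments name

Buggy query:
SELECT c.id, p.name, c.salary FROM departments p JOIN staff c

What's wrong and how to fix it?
Bug: Missing join condition: each staff row is matched to all departments rows instead of just its own

Fix: Specify the join condition linking the foreign key to the parent id

Corrected query:
SELECT c.id, p.name, c.salary FROM departments p JOIN staff c ON c.dept_id = p.id

Result:
id | name    | salary
---+---------+-------
1  | Sales   | 103445
2  | Legal   | 46630 
3  | Finance | 107571
4  | Finance | 88174 
5  | Sales   | 92495 
6  | Sales   | 76703 
7  | Sales   | 72415 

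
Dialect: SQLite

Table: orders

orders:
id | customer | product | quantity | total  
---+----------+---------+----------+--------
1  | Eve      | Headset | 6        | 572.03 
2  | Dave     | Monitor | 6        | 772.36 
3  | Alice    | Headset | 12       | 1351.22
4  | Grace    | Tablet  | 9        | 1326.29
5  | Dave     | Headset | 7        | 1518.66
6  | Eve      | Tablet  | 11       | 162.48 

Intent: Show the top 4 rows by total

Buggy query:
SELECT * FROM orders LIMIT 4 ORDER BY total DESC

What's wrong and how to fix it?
Bug: LIMIT must come after ORDER BY

Fix: Sort with ORDER BY, then apply LIMIT

Corrected query:
SELECT * FROM orders ORDER BY total DESC LIMIT 4

Result:
id | customer | product | quantity | total  
---+----------+---------+----------+--------
5  | Dave     | Headset | 7        | 1518.66
3  | Alice    | Headset | 12       | 1351.22
4  | Grace    | Tablet  | 9        | 1326.29
2  | Dave     | Monitor | 6        | 772.36 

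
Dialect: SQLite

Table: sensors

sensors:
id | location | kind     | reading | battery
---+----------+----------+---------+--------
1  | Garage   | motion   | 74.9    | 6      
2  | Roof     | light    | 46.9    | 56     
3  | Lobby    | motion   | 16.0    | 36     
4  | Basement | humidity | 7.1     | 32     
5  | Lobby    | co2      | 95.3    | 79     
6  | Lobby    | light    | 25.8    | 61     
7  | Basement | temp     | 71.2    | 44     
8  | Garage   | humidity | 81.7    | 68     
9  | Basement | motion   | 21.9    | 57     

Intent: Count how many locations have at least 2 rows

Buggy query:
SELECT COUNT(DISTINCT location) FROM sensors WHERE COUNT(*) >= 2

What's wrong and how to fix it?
Bug: WHERE filters individual rows, not groups, so a group-level COUNT is invalid there

Fix: Use a subquery that GROUPs and filters with HAVING, then count its rows

Corrected query:
SELECT COUNT(*) FROM (SELECT location FROM sensors GROUP BY location HAVING COUNT(*) >= 2)

Result:
COUNT(*)
--------
3       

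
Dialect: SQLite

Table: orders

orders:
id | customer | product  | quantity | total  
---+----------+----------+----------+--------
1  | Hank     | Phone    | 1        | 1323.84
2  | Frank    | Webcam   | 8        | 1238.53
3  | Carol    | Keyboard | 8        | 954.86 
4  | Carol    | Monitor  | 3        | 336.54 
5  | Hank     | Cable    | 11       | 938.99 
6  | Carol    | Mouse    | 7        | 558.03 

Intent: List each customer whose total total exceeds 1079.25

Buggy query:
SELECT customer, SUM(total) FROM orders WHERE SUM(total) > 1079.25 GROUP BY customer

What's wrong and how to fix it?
Bug: WHERE runs before GROUP BY, so aggregates aren't available there

Fix: Use HAVING (which filters groups after aggregation) instead of WHERE

Corrected query:
SELECT customer, SUM(total) FROM orders GROUP BY customer HAVING SUM(total) > 1079.25

Result:
customer | SUM(total)
---------+-----------
Carol    | 1849.43   
Frank    | 1238.53   
Hank     | 2262.83   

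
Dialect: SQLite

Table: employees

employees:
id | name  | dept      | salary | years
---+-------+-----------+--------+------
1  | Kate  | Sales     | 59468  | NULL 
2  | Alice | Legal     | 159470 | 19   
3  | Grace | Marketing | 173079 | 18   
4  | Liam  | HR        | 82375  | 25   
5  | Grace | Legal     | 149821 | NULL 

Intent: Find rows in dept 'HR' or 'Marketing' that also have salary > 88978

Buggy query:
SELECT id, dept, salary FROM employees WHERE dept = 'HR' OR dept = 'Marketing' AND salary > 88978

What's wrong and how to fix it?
Bug: Without parentheses, AND is evaluated before OR, so the salary filter only applies to the 'Marketing' branch

Fix: Add parentheses around the OR so the AND applies to both alternatives

Corrected query:
SELECT id, dept, salary FROM employees WHERE (dept = 'HR' OR dept = 'Marketing') AND salary > 88978

Result:
id | dept      | salary
---+-----------+-------
3  | Marketing | 173079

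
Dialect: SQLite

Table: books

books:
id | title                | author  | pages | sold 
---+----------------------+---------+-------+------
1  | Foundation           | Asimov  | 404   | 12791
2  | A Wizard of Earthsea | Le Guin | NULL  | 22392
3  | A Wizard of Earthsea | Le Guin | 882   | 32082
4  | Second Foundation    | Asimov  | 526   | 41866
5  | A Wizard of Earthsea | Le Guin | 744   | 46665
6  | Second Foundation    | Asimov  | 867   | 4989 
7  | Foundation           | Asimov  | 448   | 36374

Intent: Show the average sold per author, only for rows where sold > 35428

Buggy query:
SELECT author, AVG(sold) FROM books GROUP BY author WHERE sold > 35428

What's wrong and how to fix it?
Bug: WHERE cannot follow GROUP BY

Fix: Place WHERE between FROM and GROUP BY

Corrected query:
SELECT author, AVG(sold) FROM books WHERE sold > 35428 GROUP BY author

Result:
author  | AVG(sold)
--------+----------
Asimov  | 39120    
Le Guin | 46665    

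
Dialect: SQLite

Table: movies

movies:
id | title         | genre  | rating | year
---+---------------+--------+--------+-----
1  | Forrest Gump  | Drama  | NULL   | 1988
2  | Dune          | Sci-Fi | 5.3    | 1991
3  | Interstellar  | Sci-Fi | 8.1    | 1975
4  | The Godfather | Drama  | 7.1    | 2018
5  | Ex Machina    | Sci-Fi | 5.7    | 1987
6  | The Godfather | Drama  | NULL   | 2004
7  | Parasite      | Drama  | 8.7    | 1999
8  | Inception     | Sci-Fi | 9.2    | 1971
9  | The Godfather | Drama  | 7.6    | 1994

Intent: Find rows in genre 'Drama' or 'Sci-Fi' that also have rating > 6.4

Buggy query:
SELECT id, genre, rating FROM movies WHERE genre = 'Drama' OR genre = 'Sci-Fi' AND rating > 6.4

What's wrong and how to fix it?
Bug: Without parentheses, AND is evaluated before OR, so the rating filter only applies to the 'Sci-Fi' branch

Fix: Group the OR with parentheses (or use IN), then AND the threshold

Corrected query:
SELECT id, genre, rating FROM movies WHERE (genre = 'Drama' OR genre = 'Sci-Fi') AND rating > 6.4

Result:
id | genre  | rating
---+--------+-------
3  | Sci-Fi | 8.1   
4  | Drama  | 7.1   
7  | Drama  | 8.7   
8  | Sci-Fi | 9.2   
9  | Drama  | 7.6   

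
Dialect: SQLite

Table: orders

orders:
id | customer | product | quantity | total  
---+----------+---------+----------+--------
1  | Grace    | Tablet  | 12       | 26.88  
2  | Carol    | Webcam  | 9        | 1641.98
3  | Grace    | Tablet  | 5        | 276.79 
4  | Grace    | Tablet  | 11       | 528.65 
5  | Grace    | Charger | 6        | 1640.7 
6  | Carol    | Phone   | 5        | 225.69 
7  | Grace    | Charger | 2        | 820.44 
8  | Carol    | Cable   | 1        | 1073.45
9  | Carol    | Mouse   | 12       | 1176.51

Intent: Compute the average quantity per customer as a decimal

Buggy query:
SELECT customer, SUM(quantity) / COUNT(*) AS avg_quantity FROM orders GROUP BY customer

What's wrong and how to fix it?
Bug: SUM(quantity) and COUNT(*) are both integers; the division truncates the fractional part

Fix: Multiply by 1.0 (or CAST to REAL) to force floating-point division

Corrected query:
SELECT customer, SUM(quantity) * 1.0 / COUNT(*) AS avg_quantity FROM orders GROUP BY customer

Result:
customer | avg_quantity
---------+-------------
Carol    | 6.75        
Grace    | 7.2         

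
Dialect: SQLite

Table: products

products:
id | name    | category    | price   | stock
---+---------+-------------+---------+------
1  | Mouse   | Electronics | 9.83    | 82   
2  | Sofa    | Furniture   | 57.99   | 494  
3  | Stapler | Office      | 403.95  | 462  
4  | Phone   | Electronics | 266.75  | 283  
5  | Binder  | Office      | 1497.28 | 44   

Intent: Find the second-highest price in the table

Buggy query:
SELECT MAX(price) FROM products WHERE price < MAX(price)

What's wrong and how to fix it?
Bug: The inner MAX is an aggregate inside WHERE, which is not allowed

Fix: Put the inner MAX in a scalar subquery

Corrected query:
SELECT MAX(price) FROM products WHERE price < (SELECT MAX(price) FROM products)

Result:
MAX(price)
----------
403.95    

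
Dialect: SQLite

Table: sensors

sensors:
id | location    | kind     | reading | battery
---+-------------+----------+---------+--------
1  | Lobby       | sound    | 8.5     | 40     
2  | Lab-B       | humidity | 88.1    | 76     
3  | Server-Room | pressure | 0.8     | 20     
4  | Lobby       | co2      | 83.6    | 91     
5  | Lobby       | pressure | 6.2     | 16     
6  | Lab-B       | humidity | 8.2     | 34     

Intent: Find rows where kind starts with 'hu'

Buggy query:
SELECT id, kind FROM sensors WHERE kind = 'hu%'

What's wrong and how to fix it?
Bug: Wildcards only work with LIKE; '=' treats '%' as a literal character

Fix: Use LIKE for wildcard pattern matching

Corrected query:
SELECT id, kind FROM sensors WHERE kind LIKE 'hu%'

Result:
id | kind    
---+---------
2  | humidity
6  | humidity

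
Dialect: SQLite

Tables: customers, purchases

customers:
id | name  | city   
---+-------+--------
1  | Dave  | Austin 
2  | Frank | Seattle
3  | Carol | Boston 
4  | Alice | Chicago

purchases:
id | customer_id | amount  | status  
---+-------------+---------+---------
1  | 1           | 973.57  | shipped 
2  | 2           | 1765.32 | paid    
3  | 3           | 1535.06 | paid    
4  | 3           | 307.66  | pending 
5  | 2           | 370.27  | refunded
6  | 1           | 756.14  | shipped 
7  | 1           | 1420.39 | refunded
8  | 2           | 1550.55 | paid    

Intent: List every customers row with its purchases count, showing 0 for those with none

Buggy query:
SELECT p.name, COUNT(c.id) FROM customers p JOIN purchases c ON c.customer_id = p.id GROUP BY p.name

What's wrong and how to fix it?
Bug: An inner join excludes parents with zero children

Fix: Switch to LEFT JOIN to retain unmatched parent rows

Corrected query:
SELECT p.name, COUNT(c.id) FROM customers p LEFT JOIN purchases c ON c.customer_id = p.id GROUP BY p.name

Result:
name  | COUNT(c.id)
------+------------
Alice | 0          
Carol | 2          
Dave  | 3          
Frank | 3          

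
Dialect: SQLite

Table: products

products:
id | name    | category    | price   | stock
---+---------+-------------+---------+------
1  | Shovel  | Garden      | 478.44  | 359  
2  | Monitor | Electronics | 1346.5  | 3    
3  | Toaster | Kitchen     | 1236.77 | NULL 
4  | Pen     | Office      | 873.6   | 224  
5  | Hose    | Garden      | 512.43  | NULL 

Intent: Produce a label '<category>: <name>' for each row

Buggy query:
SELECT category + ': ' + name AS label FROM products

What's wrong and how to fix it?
Bug: SQLite uses || for string concatenation; + coerces text to numbers (yielding 0)

Fix: Replace + with || to concatenate text

Corrected query:
SELECT category || ': ' || name AS label FROM products

Result:
label               
--------------------
Garden: Shovel      
Electronics: Monitor
Kitchen: Toaster    
Office: Pen         
Garden: Hose        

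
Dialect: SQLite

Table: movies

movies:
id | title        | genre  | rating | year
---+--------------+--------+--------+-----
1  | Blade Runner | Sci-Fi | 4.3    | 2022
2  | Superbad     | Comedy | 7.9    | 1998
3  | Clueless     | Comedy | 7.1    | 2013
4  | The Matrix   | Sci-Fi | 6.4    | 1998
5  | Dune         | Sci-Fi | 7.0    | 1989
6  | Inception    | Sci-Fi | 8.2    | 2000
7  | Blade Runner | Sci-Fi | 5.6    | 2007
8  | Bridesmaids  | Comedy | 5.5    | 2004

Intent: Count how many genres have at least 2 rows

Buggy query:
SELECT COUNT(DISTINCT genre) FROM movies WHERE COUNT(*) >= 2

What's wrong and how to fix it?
Bug: WHERE filters individual rows, not groups, so a group-level COUNT is invalid there

Fix: Group first with HAVING COUNT(*) >= 2, then COUNT the resulting groups

Corrected query:
SELECT COUNT(*) FROM (SELECT genre FROM movies GROUP BY genre HAVING COUNT(*) >= 2)

Result:
COUNT(*)
--------
2       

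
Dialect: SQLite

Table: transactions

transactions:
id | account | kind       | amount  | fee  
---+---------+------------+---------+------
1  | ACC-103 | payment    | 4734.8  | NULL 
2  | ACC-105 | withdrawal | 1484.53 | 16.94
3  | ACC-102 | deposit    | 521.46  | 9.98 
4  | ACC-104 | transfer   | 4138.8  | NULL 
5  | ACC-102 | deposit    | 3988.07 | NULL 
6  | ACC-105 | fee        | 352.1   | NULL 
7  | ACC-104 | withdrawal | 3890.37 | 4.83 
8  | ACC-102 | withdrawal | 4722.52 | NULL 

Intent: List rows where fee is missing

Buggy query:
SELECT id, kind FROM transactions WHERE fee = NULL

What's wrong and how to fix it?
Bug: '= NULL' is always unknown in SQL three-valued logic, so no rows match

Fix: Replace '= NULL' with 'IS NULL'

Corrected query:
SELECT id, kind FROM transactions WHERE fee IS NULL

Result:
id | kind      
---+-----------
1  | payment   
4  | transfer  
5  | deposit   
6  | fee       
8  | withdrawal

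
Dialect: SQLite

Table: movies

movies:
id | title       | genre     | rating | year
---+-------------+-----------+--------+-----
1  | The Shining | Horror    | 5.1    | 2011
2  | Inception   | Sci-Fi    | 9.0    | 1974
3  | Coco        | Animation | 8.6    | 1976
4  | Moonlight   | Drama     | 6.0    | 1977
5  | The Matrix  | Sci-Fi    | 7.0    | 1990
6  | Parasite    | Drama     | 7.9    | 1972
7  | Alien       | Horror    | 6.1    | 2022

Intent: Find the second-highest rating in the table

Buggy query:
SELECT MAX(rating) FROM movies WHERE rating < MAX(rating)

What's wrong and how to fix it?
Bug: MAX(rating) on the right of the comparison is an aggregate-in-WHERE error

Fix: Put the inner MAX in a scalar subquery

Corrected query:
SELECT MAX(rating) FROM movies WHERE rating < (SELECT MAX(rating) FROM movies)

Result:
MAX(rating)
-----------
8.6        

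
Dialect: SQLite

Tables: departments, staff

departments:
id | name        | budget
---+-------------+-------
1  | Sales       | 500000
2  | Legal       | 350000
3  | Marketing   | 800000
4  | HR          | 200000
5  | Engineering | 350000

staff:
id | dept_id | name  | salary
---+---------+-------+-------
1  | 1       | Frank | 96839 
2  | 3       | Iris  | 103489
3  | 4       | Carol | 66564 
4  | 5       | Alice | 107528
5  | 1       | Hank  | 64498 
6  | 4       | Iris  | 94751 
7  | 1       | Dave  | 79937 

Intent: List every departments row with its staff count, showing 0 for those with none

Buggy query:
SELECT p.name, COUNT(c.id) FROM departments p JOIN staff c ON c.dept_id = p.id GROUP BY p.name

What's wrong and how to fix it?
Bug: INNER JOIN drops departments rows that have no matching staff rows

Fix: Use LEFT JOIN so parents without children still appear (COUNT(c.id) gives 0)

Corrected query:
SELECT p.name, COUNT(c.id) FROM departments p LEFT JOIN staff c ON c.dept_id = p.id GROUP BY p.name

Result:
name        | COUNT(c.id)
------------+------------
Engineering | 1          
HR          | 2          
Legal       | 0          
Marketing   | 1          
Sales       | 3          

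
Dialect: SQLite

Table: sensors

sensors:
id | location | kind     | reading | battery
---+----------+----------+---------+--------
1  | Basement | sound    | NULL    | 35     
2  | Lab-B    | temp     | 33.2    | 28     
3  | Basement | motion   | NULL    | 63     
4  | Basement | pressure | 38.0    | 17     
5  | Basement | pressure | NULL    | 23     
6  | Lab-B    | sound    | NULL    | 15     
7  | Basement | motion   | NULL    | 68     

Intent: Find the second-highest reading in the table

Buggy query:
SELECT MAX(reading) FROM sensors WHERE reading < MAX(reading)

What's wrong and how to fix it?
Bug: MAX(reading) on the right of the comparison is an aggregate-in-WHERE error

Fix: Compute the overall MAX in a subquery, then take MAX of rows below it

Corrected query:
SELECT MAX(reading) FROM sensors WHERE reading < (SELECT MAX(reading) FROM sensors)

Result:
MAX(reading)
------------
33.2        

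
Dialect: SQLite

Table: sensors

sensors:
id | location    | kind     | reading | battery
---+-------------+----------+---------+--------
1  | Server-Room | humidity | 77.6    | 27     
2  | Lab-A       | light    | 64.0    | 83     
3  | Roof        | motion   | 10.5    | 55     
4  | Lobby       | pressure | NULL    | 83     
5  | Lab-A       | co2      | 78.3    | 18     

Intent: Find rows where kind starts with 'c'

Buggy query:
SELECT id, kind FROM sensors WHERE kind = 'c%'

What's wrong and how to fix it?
Bug: '=' compares the literal string including the % character; pattern matching needs LIKE

Fix: Replace '=' with LIKE so 'c%' is treated as a pattern

Corrected query:
SELECT id, kind FROM sensors WHERE kind LIKE 'c%'

Result:
id | kind
---+-----
5  | co2 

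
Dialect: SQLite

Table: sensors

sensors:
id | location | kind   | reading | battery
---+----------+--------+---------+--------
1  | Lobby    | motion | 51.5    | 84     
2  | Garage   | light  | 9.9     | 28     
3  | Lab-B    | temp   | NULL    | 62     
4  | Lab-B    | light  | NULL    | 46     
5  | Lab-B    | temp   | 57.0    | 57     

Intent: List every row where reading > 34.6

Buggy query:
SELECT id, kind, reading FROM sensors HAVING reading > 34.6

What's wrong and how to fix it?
Bug: This is a non-aggregate query (no GROUP BY, no aggregates), so in SQLite the HAVING clause is invalid here; a row-level condition belongs in WHERE

Fix: Use WHERE for row-level filtering

Corrected query:
SELECT id, kind, reading FROM sensors WHERE reading > 34.6

Result:
id | kind   | reading
---+--------+--------
1  | motion | 51.5   
5  | temp   | 57     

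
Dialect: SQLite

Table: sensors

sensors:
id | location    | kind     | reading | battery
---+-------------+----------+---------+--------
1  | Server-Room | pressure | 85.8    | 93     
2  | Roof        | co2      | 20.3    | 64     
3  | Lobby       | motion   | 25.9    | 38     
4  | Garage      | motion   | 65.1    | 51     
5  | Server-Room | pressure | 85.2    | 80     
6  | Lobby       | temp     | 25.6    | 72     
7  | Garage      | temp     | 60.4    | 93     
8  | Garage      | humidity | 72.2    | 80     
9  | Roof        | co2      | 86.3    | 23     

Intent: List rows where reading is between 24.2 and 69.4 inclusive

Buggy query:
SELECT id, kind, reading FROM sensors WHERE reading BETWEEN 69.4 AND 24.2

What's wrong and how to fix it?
Bug: The bounds are reversed; BETWEEN a AND b requires a <= b to match anything

Fix: Swap the bounds so the smaller value comes first

Corrected query:
SELECT id, kind, reading FROM sensors WHERE reading BETWEEN 24.2 AND 69.4

Result:
id | kind   | reading
---+--------+--------
3  | motion | 25.9   
4  | motion | 65.1   
6  | temp   | 25.6   
7  | temp   | 60.4   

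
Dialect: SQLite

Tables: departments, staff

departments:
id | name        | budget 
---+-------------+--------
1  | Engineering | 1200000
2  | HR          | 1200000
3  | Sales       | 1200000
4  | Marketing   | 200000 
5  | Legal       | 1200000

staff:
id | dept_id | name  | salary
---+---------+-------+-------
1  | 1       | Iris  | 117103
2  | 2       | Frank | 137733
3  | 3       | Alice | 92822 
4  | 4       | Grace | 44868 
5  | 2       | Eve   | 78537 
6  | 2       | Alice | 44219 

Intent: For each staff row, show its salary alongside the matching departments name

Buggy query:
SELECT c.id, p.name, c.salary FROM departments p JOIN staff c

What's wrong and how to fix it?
Bug: Missing join condition: each staff row is matched to all departments rows instead of just its own

Fix: Add ON c.dept_id = p.id to the JOIN

Corrected query:
SELECT c.id, p.name, c.salary FROM departments p JOIN staff c ON c.dept_id = p.id

Result:
id | name        | salary
---+-------------+-------
1  | Engineering | 117103
2  | HR          | 137733
3  | Sales       | 92822 
4  | Marketing   | 44868 
5  | HR          | 78537 
6  | HR          | 44219 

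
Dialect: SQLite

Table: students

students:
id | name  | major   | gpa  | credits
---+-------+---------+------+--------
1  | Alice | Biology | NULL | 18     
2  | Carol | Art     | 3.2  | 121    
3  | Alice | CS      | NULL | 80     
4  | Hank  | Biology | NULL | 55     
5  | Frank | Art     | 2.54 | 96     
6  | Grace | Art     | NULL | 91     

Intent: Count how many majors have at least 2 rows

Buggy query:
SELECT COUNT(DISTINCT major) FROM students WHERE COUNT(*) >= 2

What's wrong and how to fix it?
Bug: WHERE filters individual rows, not groups, so a group-level COUNT is invalid there

Fix: Group first with HAVING COUNT(*) >= 2, then COUNT the resulting groups

Corrected query:
SELECT COUNT(*) FROM (SELECT major FROM students GROUP BY major HAVING COUNT(*) >= 2)

Result:
COUNT(*)
--------
2       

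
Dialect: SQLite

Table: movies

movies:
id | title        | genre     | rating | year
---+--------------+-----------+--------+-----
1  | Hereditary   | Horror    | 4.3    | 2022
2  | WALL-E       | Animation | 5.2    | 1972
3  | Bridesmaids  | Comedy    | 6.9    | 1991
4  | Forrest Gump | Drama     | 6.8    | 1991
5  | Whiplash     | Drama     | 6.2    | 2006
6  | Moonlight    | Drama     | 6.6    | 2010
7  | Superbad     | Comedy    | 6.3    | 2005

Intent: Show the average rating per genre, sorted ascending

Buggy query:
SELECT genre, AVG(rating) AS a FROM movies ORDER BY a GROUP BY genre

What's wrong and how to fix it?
Bug: GROUP BY must precede ORDER BY

Fix: Reorder: SELECT … FROM … GROUP BY … ORDER BY …

Corrected query:
SELECT genre, AVG(rating) AS a FROM movies GROUP BY genre ORDER BY a

Result:
genre     | a       
----------+---------
Horror    | 4.3     
Animation | 5.2     
Drama     | 6.533333
Comedy    | 6.6     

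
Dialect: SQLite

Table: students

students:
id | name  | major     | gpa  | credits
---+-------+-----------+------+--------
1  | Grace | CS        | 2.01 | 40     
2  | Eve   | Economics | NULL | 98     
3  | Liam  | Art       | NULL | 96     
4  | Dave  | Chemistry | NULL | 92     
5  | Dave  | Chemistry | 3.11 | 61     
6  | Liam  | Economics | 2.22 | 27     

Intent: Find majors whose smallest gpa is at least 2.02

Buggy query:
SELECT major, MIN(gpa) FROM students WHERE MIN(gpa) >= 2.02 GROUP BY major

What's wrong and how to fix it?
Bug: Aggregates like MIN are computed per group after WHERE runs

Fix: Use HAVING for the per-group MIN condition

Corrected query:
SELECT major, MIN(gpa) FROM students GROUP BY major HAVING MIN(gpa) >= 2.02

Result:
major     | MIN(gpa)
----------+---------
Chemistry | 3.11    
Economics | 2.22    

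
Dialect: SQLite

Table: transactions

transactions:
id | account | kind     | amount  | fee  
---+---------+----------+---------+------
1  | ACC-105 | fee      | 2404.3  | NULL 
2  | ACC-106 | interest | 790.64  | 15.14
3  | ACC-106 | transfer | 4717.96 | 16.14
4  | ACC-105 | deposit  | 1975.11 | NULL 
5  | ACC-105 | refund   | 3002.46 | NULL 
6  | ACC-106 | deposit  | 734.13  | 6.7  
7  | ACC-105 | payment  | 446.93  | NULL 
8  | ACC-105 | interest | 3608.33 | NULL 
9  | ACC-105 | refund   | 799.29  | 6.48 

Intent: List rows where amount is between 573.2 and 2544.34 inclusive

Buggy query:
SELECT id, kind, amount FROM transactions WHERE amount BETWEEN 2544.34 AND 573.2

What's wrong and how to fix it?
Bug: The bounds are reversed; BETWEEN a AND b requires a <= b to match anything

Fix: Swap the bounds so the smaller value comes first

Corrected query:
SELECT id, kind, amount FROM transactions WHERE amount BETWEEN 573.2 AND 2544.34

Result:
id | kind     | amount 
---+----------+--------
1  | fee      | 2404.3 
2  | interest | 790.64 
4  | deposit  | 1975.11
6  | deposit  | 734.13 
9  | refund   | 799.29 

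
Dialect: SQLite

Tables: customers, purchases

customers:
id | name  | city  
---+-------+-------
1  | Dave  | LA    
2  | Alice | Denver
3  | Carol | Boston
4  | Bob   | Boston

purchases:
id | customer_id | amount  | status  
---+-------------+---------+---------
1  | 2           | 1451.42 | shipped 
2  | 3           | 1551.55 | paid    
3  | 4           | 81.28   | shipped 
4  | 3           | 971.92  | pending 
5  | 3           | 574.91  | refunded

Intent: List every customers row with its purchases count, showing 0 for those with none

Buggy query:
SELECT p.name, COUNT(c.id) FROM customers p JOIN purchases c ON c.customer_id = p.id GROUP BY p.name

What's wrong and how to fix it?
Bug: INNER JOIN drops customers rows that have no matching purchases rows

Fix: Switch to LEFT JOIN to retain unmatched parent rows

Corrected query:
SELECT p.name, COUNT(c.id) FROM customers p LEFT JOIN purchases c ON c.customer_id = p.id GROUP BY p.name

Result:
name  | COUNT(c.id)
------+------------
Alice | 1          
Bob   | 1          
Carol | 3          
Dave  | 0          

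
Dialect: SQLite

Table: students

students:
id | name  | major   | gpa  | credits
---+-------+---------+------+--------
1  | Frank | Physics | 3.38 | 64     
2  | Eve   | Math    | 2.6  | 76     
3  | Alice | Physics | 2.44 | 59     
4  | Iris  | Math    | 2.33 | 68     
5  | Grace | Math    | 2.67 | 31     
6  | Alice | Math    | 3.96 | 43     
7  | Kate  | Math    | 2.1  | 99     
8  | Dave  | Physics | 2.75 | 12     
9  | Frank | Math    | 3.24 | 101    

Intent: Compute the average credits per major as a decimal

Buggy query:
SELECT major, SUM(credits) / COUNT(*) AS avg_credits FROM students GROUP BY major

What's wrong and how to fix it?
Bug: Both operands are integers, so '/' performs integer division and truncates

Fix: Cast one side to REAL so the division keeps the fractional part

Corrected query:
SELECT major, SUM(credits) * 1.0 / COUNT(*) AS avg_credits FROM students GROUP BY major

Result:
major   | avg_credits
--------+------------
Math    | 69.666667  
Physics | 45         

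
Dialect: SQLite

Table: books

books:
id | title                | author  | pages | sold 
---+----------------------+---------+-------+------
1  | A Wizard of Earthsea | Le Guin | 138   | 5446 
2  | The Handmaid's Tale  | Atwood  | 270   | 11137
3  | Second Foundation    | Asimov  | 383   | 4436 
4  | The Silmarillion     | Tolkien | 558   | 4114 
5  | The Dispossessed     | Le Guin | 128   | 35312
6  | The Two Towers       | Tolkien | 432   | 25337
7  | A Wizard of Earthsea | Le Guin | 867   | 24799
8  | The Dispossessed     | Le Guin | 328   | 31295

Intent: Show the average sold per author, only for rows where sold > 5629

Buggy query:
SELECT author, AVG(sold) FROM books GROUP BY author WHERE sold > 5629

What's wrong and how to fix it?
Bug: WHERE cannot follow GROUP BY

Fix: Place WHERE between FROM and GROUP BY

Corrected query:
SELECT author, AVG(sold) FROM books WHERE sold > 5629 GROUP BY author

Result:
author  | AVG(sold)   
--------+-------------
Atwood  | 11137       
Le Guin | 30468.666667
Tolkien | 25337       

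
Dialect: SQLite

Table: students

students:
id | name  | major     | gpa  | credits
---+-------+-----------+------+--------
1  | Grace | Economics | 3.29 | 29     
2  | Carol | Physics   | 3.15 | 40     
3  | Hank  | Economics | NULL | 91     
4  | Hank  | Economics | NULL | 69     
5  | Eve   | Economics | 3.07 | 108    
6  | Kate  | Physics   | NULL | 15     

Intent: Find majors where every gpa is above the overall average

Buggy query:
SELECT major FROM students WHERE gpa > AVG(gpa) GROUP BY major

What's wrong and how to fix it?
Bug: WHERE evaluates per row before aggregation, so AVG() is unavailable

Fix: Use a subquery for AVG and a HAVING MIN(...) filter so the condition holds for every row in the group

Corrected query:
SELECT major FROM students GROUP BY major HAVING MIN(gpa) > (SELECT AVG(gpa) FROM students)

Result:
(no rows)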